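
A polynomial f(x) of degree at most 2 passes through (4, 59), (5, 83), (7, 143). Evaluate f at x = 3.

Write f(x) = ax^2 + bx + c. Substituting each data point gives a linear system:
  16a + 4b + c = 59
  25a + 5b + c = 83
  49a + 7b + c = 143
Solving the system yields a = 2, b = 6, c = 3.
So f(x) = 2x^2 + 6x + 3.
Then f(3) = 39.

39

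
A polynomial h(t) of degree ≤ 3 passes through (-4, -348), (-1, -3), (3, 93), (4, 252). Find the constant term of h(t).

Write h(t) = at^3 + bt^2 + ct + d. Substituting each data point gives a linear system:
  -64a + 16b - 4c + d = -348
  -a + b - c + d = -3
  27a + 9b + 3c + d = 93
  64a + 16b + 4c + d = 252
Solving the system yields a = 5, b = -3, c = -5, d = 0.
So h(t) = 5t^3 - 3t^2 - 5t.
The constant term is 0.

0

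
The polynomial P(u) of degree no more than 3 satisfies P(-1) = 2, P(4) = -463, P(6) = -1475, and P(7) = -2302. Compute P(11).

-8590

Using the Lagrange interpolation formula with nodes -1, 4, 6, 7:
  L_0(u) = (u - 4)(u - 6)(u - 7) / -280
  L_1(u) = (u + 1)(u - 6)(u - 7) / 30
  L_2(u) = (u + 1)(u - 4)(u - 7) / -14
  L_3(u) = (u + 1)(u - 4)(u - 6) / 24
Then P(u) = 2·L_0(u) - 463·L_1(u) - 1475·L_2(u) - 2302·L_3(u).
Expanding and collecting terms gives P(u) = -6u^3 - 5u^2 + 1.
Evaluating at u = 11: P(11) = -8590.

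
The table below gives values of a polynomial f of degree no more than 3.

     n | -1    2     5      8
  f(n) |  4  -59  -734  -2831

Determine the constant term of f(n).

Write f(n) = an^3 + bn^2 + cn + d. Substituting each data point gives a linear system:
  -a + b - c + d = 4
  8a + 4b + 2c + d = -59
  125a + 25b + 5c + d = -734
  512a + 64b + 8c + d = -2831
Solving the system yields a = -5, b = -4, c = -2, d = 1.
So f(n) = -5n³ - 4n² - 2n + 1.
The constant term is 1.

1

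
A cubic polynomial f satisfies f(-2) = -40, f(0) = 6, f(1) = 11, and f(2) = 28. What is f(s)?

Using the Lagrange interpolation formula with nodes -2, 0, 1, 2:
  L_0(s) = s(s - 1)(s - 2) / -24
  L_1(s) = (s + 2)(s - 1)(s - 2) / 4
  L_2(s) = (s + 2)s(s - 2) / -3
  L_3(s) = (s + 2)s(s - 1) / 8
Then f(s) = -40·L_0(s) + 6·L_1(s) + 11·L_2(s) + 28·L_3(s).
Expanding and collecting terms gives f(s) = 3s³ - 3s² + 5s + 6.
Check: f(1) = 11. ✓

f(s) = 3s^3 - 3s^2 + 5s + 6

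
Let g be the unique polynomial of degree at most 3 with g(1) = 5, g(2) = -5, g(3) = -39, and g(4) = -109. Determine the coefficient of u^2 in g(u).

Write g(u) = au^3 + bu^2 + cu + d. Substituting each data point gives a linear system:
  a + b + c + d = 5
  8a + 4b + 2c + d = -5
  27a + 9b + 3c + d = -39
  64a + 16b + 4c + d = -109
Solving the system yields a = -2, b = 0, c = 4, d = 3.
So g(u) = -2u³ + 4u + 3.
The coefficient of u^2 is 0.

0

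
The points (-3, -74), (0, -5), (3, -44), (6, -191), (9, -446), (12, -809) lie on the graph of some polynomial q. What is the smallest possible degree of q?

Forward differences of the values at t = -3, 0, 3, 6, 9, 12:
  q  : -74  -5  -44  -191  -446  -809
  Δ  : 69  -39  -147  -255  -363
  Δ^2: -108  -108  -108  -108
  Δ^3: 0  0  0
  Δ^4: 0  0
  Δ^5: 0
The second differences are constant (-108) and nonzero, while all higher differences vanish, so the minimal degree is 2.

2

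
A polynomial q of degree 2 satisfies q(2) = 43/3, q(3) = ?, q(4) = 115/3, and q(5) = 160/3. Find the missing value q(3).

The 3 known points determine the degree-2 polynomial uniquely.
Write q(s) = as^2 + bs + c. Substituting each data point gives a linear system:
  4a + 2b + c = 43/3
  16a + 4b + c = 115/3
  25a + 5b + c = 160/3
Solving the system yields a = 1, b = 6, c = -5/3.
So q(s) = s^2 + 6s - 5/3.
Then q(3) = 76/3.

76/3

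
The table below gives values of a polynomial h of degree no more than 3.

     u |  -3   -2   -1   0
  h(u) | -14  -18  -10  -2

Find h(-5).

Write h(u) = au^3 + bu^2 + cu + d. Substituting each data point gives a linear system:
  -27a + 9b - 3c + d = -14
  -8a + 4b - 2c + d = -18
  -a + b - c + d = -10
  d = -2
Solving the system yields a = -2, b = -6, c = 4, d = -2.
So h(u) = -2u^3 - 6u^2 + 4u - 2.
Then h(-5) = 78.

78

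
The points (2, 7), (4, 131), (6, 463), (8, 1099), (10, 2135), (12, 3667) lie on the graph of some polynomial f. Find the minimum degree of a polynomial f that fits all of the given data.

3

Forward differences of the values at s = 2, 4, 6, 8, 10, 12:
  f  : 7  131  463  1099  2135  3667
  Δ  : 124  332  636  1036  1532
  Δ^2: 208  304  400  496
  Δ^3: 96  96  96
  Δ^4: 0  0
  Δ^5: 0
The third differences are constant (96) and nonzero, while all higher differences vanish, so the minimal degree is 3.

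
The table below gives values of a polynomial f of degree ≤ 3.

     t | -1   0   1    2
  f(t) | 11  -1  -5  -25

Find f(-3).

155

Forward differences of the values at t = -1, 0, 1, 2:
  f  : 11  -1  -5  -25
  Δ  : -12  -4  -20
  Δ^2: 8  -16
  Δ^3: -24
The third differences are constant, confirming degree 3.
Interpolating (Newton forward form) and evaluating at t = -3 gives f(-3) = 155.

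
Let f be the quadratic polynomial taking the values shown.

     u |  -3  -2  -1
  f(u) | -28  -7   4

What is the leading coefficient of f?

Write f(u) = au^2 + bu + c. Substituting each data point gives a linear system:
  9a - 3b + c = -28
  4a - 2b + c = -7
  a - b + c = 4
Solving the system yields a = -5, b = -4, c = 5.
So f(u) = -5u^2 - 4u + 5.
The leading coefficient is -5.

-5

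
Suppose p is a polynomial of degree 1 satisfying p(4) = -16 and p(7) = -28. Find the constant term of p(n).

0

Write p(n) = an + b. Substituting each data point gives a linear system:
  4a + b = -16
  7a + b = -28
Solving the system yields a = -4, b = 0.
So p(n) = -4n.
The constant term is 0.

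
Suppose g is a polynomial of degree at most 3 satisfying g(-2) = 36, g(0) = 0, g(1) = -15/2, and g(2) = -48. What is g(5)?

-1335/2

Using the Lagrange interpolation formula with nodes -2, 0, 1, 2:
  L_0(x) = x(x - 1)(x - 2) / -24
  L_1(x) = (x + 2)(x - 1)(x - 2) / 4
  L_2(x) = (x + 2)x(x - 2) / -3
  L_3(x) = (x + 2)x(x - 1) / 8
Then g(x) = 36·L_0(x) + 0·L_1(x) - 15/2·L_2(x) - 48·L_3(x).
Expanding and collecting terms gives g(x) = -5x³ - (3/2)x² - x.
Evaluating at x = 5: g(5) = -1335/2.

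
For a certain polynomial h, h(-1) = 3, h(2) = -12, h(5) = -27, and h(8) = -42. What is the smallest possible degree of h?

Forward differences of the values at n = -1, 2, 5, 8:
  h  : 3  -12  -27  -42
  Δ  : -15  -15  -15
  Δ^2: 0  0
  Δ^3: 0
The first differences are constant (-15) and nonzero, while all higher differences vanish, so the minimal degree is 1.

1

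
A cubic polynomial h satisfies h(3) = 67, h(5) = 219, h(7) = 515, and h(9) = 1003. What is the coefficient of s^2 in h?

3

Write h(s) = as^3 + bs^2 + cs + d. Substituting each data point gives a linear system:
  27a + 9b + 3c + d = 67
  125a + 25b + 5c + d = 219
  343a + 49b + 7c + d = 515
  729a + 81b + 9c + d = 1003
Solving the system yields a = 1, b = 3, c = 3, d = 4.
So h(s) = s^3 + 3s^2 + 3s + 4.
The coefficient of s^2 is 3.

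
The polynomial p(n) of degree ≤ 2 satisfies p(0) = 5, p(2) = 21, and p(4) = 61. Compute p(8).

Write p(n) = an^2 + bn + c. Substituting each data point gives a linear system:
  c = 5
  4a + 2b + c = 21
  16a + 4b + c = 61
Solving the system yields a = 3, b = 2, c = 5.
So p(n) = 3n² + 2n + 5.
Then p(8) = 213.

213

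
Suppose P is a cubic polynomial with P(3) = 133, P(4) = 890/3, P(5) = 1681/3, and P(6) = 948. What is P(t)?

Using the Lagrange interpolation formula with nodes 3, 4, 5, 6:
  L_0(t) = (t - 4)(t - 5)(t - 6) / -6
  L_1(t) = (t - 3)(t - 5)(t - 6) / 2
  L_2(t) = (t - 3)(t - 4)(t - 6) / -2
  L_3(t) = (t - 3)(t - 4)(t - 5) / 6
Then P(t) = 133·L_0(t) + 890/3·L_1(t) + 1681/3·L_2(t) + 948·L_3(t).
Expanding and collecting terms gives P(t) = 4t³ + 2t² + (5/3)t + 2.
Check: P(4) = 890/3. ✓

P(t) = 4t^3 + 2t^2 + (5/3)t + 2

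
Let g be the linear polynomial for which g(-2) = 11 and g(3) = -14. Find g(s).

Using the Lagrange interpolation formula with nodes -2, 3:
  L_0(s) = (s - 3) / -5
  L_1(s) = (s + 2) / 5
Then g(s) = 11·L_0(s) - 14·L_1(s).
Expanding and collecting terms gives g(s) = -5s + 1.
Check: g(3) = -14. ✓

g(s) = -5s + 1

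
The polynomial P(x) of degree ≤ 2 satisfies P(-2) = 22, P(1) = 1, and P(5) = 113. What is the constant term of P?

-2

Write P(x) = ax^2 + bx + c. Substituting each data point gives a linear system:
  4a - 2b + c = 22
  a + b + c = 1
  25a + 5b + c = 113
Solving the system yields a = 5, b = -2, c = -2.
So P(x) = 5x^2 - 2x - 2.
The constant term is -2.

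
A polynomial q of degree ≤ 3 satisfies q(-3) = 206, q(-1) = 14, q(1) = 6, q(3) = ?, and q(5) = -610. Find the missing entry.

The 4 known points determine the degree-3 polynomial uniquely.
Write q(x) = ax^3 + bx^2 + cx + d. Substituting each data point gives a linear system:
  -27a + 9b - 3c + d = 206
  -a + b - c + d = 14
  a + b + c + d = 6
  125a + 25b + 5c + d = -610
Solving the system yields a = -6, b = 5, c = 2, d = 5.
So q(x) = -6x³ + 5x² + 2x + 5.
Then q(3) = -106.

-106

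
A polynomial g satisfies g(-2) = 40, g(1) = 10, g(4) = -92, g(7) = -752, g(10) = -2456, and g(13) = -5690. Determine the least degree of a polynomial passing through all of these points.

Forward differences of the values at u = -2, 1, 4, 7, 10, 13:
  g  : 40  10  -92  -752  -2456  -5690
  Δ  : -30  -102  -660  -1704  -3234
  Δ^2: -72  -558  -1044  -1530
  Δ^3: -486  -486  -486
  Δ^4: 0  0
  Δ^5: 0
The third differences are constant (-486) and nonzero, while all higher differences vanish, so the minimal degree is 3.

3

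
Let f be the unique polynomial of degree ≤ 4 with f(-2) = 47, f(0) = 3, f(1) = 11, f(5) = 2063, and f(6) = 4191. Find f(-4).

Write f(n) = an^4 + bn^3 + cn^2 + dn + e. Substituting each data point gives a linear system:
  16a - 8b + 4c - 2d + e = 47
  e = 3
  a + b + c + d + e = 11
  625a + 125b + 25c + 5d + e = 2063
  1296a + 216b + 36c + 6d + e = 4191
Solving the system yields a = 3, b = 1, c = 2, d = 2, e = 3.
So f(n) = 3n^4 + n^3 + 2n^2 + 2n + 3.
Then f(-4) = 731.

731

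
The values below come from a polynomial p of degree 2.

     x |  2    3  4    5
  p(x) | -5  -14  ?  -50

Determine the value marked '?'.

-29

On equispaced nodes a degree-2 polynomial has vanishing third forward difference, so
  - p(2) + 3·p(3) - 3·p(4) + p(5) = 0.
Substituting the known values and solving for p(4):
  -3·p(4) = 87
  p(4) = -29.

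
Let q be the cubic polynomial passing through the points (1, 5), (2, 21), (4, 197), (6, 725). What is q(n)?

Using the Lagrange interpolation formula with nodes 1, 2, 4, 6:
  L_0(n) = (n - 2)(n - 4)(n - 6) / -15
  L_1(n) = (n - 1)(n - 4)(n - 6) / 8
  L_2(n) = (n - 1)(n - 2)(n - 6) / -12
  L_3(n) = (n - 1)(n - 2)(n - 4) / 40
Then q(n) = 5·L_0(n) + 21·L_1(n) + 197·L_2(n) + 725·L_3(n).
Expanding and collecting terms gives q(n) = 4n^3 - 4n^2 + 5.
Check: q(1) = 5. ✓

q(n) = 4n^3 - 4n^2 + 5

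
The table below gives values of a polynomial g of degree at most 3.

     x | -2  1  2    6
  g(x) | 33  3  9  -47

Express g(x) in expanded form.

g(x) = -x^3 + 5x^2 - 2x + 1

Using the Lagrange interpolation formula with nodes -2, 1, 2, 6:
  L_0(x) = (x - 1)(x - 2)(x - 6) / -96
  L_1(x) = (x + 2)(x - 2)(x - 6) / 15
  L_2(x) = (x + 2)(x - 1)(x - 6) / -16
  L_3(x) = (x + 2)(x - 1)(x - 2) / 160
Then g(x) = 33·L_0(x) + 3·L_1(x) + 9·L_2(x) - 47·L_3(x).
Expanding and collecting terms gives g(x) = -x^3 + 5x^2 - 2x + 1.
Check: g(2) = 9. ✓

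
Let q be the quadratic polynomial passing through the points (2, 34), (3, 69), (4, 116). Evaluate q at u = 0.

Using the Lagrange interpolation formula with nodes 2, 3, 4:
  L_0(u) = (u - 3)(u - 4) / 2
  L_1(u) = (u - 2)(u - 4) / -1
  L_2(u) = (u - 2)(u - 3) / 2
Then q(u) = 34·L_0(u) + 69·L_1(u) + 116·L_2(u).
Expanding and collecting terms gives q(u) = 6u^2 + 5u.
Evaluating at u = 0: q(0) = 0.

0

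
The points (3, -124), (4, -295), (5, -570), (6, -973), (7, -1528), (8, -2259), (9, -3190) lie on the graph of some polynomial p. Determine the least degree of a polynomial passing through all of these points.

3

Forward differences of the values at s = 3, 4, 5, 6, 7, 8, 9:
  p  : -124  -295  -570  -973  -1528  -2259  -3190
  Δ  : -171  -275  -403  -555  -731  -931
  Δ^2: -104  -128  -152  -176  -200
  Δ^3: -24  -24  -24  -24
  Δ^4: 0  0  0
  Δ^5: 0  0
  Δ^6: 0
The third differences are constant (-24) and nonzero, while all higher differences vanish, so the minimal degree is 3.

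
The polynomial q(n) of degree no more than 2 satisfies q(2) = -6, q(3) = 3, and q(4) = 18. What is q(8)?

138

Forward differences of the values at n = 2, 3, 4:
  q  : -6  3  18
  Δ  : 9  15
  Δ^2: 6
The second differences are constant, confirming degree 2.
Interpolating (Newton forward form) and evaluating at n = 8 gives q(8) = 138.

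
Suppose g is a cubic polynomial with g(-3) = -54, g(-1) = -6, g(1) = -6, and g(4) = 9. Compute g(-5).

Using the Lagrange interpolation formula with nodes -3, -1, 1, 4:
  L_0(s) = (s + 1)(s - 1)(s - 4) / -56
  L_1(s) = (s + 3)(s - 1)(s - 4) / 20
  L_2(s) = (s + 3)(s + 1)(s - 4) / -24
  L_3(s) = (s + 3)(s + 1)(s - 1) / 105
Then g(s) = -54·L_0(s) - 6·L_1(s) - 6·L_2(s) + 9·L_3(s).
Expanding and collecting terms gives g(s) = s^3 - 3s^2 - s - 3.
Evaluating at s = -5: g(-5) = -198.

-198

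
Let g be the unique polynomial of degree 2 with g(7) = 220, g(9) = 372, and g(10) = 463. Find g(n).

Write g(n) = an^2 + bn + c. Substituting each data point gives a linear system:
  49a + 7b + c = 220
  81a + 9b + c = 372
  100a + 10b + c = 463
Solving the system yields a = 5, b = -4, c = 3.
So g(n) = 5n^2 - 4n + 3.
Check: g(10) = 463. ✓

g(n) = 5n^2 - 4n + 3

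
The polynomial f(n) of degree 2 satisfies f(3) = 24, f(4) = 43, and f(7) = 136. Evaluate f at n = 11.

344

Write f(n) = an^2 + bn + c. Substituting each data point gives a linear system:
  9a + 3b + c = 24
  16a + 4b + c = 43
  49a + 7b + c = 136
Solving the system yields a = 3, b = -2, c = 3.
So f(n) = 3n² - 2n + 3.
Then f(11) = 344.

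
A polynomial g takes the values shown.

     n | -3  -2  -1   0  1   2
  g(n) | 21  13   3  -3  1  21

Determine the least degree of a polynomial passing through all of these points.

Forward differences of the values at n = -3, -2, -1, 0, 1, 2:
  g  : 21  13  3  -3  1  21
  Δ  : -8  -10  -6  4  20
  Δ^2: -2  4  10  16
  Δ^3: 6  6  6
  Δ^4: 0  0
  Δ^5: 0
The third differences are constant (6) and nonzero, while all higher differences vanish, so the minimal degree is 3.

3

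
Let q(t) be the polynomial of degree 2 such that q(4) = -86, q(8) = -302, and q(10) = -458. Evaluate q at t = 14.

-866

Write q(t) = at^2 + bt + c. Substituting each data point gives a linear system:
  16a + 4b + c = -86
  64a + 8b + c = -302
  100a + 10b + c = -458
Solving the system yields a = -4, b = -6, c = 2.
So q(t) = -4t^2 - 6t + 2.
Then q(14) = -866.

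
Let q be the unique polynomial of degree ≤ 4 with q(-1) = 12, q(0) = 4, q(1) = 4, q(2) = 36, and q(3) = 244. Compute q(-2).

124

Write q(t) = at^4 + bt^3 + ct^2 + dt + e. Substituting each data point gives a linear system:
  a - b + c - d + e = 12
  e = 4
  a + b + c + d + e = 4
  16a + 8b + 4c + 2d + e = 36
  81a + 27b + 9c + 3d + e = 244
Solving the system yields a = 5, b = -6, c = -1, d = 2, e = 4.
So q(t) = 5t^4 - 6t^3 - t^2 + 2t + 4.
Then q(-2) = 124.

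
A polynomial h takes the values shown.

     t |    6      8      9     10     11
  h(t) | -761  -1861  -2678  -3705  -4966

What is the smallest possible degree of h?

3

Divided differences on the nodes 6, 8, 9, 10, 11:
  order 0: -761  -1861  -2678  -3705  -4966
  order 1: -550  -817  -1027  -1261
  order 2: -89  -105  -117
  order 3: -4  -4
  order 4: 0
The order-3 divided differences are all -4 (nonzero) and every higher order vanishes, so the data lies on a polynomial of degree exactly 3.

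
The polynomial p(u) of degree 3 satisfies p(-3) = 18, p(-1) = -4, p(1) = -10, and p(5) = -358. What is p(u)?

p(u) = -2u^3 - 4u^2 - u - 3

Using the Lagrange interpolation formula with nodes -3, -1, 1, 5:
  L_0(u) = (u + 1)(u - 1)(u - 5) / -64
  L_1(u) = (u + 3)(u - 1)(u - 5) / 24
  L_2(u) = (u + 3)(u + 1)(u - 5) / -32
  L_3(u) = (u + 3)(u + 1)(u - 1) / 192
Then p(u) = 18·L_0(u) - 4·L_1(u) - 10·L_2(u) - 358·L_3(u).
Expanding and collecting terms gives p(u) = -2u³ - 4u² - u - 3.
Check: p(-1) = -4. ✓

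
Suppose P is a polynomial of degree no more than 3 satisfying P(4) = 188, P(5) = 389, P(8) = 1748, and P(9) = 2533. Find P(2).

20

Write P(s) = as^3 + bs^2 + cs + d. Substituting each data point gives a linear system:
  64a + 16b + 4c + d = 188
  125a + 25b + 5c + d = 389
  512a + 64b + 8c + d = 1748
  729a + 81b + 9c + d = 2533
Solving the system yields a = 4, b = -5, c = 2, d = 4.
So P(s) = 4s^3 - 5s^2 + 2s + 4.
Then P(2) = 20.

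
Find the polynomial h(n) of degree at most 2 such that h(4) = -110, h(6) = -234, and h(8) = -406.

h(n) = -6n^2 - 2n - 6

Write h(n) = an^2 + bn + c. Substituting each data point gives a linear system:
  16a + 4b + c = -110
  36a + 6b + c = -234
  64a + 8b + c = -406
Solving the system yields a = -6, b = -2, c = -6.
So h(n) = -6n² - 2n - 6.
Check: h(4) = -110. ✓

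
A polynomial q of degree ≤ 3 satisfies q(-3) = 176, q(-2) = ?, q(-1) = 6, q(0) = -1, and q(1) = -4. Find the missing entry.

On equispaced nodes a degree-3 polynomial has vanishing fourth forward difference, so
  q(-3) - 4·q(-2) + 6·q(-1) - 4·q(0) + q(1) = 0.
Substituting the known values and solving for q(-2):
  -4·q(-2) = -212
  q(-2) = 53.

53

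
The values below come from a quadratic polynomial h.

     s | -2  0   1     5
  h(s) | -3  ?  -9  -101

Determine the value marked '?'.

-1

The 3 known points determine the degree-2 polynomial uniquely.
Write h(s) = as^2 + bs + c. Substituting each data point gives a linear system:
  4a - 2b + c = -3
  a + b + c = -9
  25a + 5b + c = -101
Solving the system yields a = -3, b = -5, c = -1.
So h(s) = -3s^2 - 5s - 1.
Then h(0) = -1.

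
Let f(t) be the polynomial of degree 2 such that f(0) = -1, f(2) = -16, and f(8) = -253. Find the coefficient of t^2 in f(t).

-4

Write f(t) = at^2 + bt + c. Substituting each data point gives a linear system:
  c = -1
  4a + 2b + c = -16
  64a + 8b + c = -253
Solving the system yields a = -4, b = 1/2, c = -1.
So f(t) = -4t^2 + (1/2)t - 1.
The leading coefficient is -4.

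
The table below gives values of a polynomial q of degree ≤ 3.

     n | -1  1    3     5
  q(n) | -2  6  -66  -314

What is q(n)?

q(n) = -2n^3 - 4n^2 + 6n + 6

Write q(n) = an^3 + bn^2 + cn + d. Substituting each data point gives a linear system:
  -a + b - c + d = -2
  a + b + c + d = 6
  27a + 9b + 3c + d = -66
  125a + 25b + 5c + d = -314
Solving the system yields a = -2, b = -4, c = 6, d = 6.
So q(n) = -2n^3 - 4n^2 + 6n + 6.
Check: q(3) = -66. ✓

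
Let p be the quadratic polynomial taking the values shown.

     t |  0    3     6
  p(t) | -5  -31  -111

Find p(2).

-49/3

Using the Lagrange interpolation formula with nodes 0, 3, 6:
  L_0(t) = (t - 3)(t - 6) / 18
  L_1(t) = t(t - 6) / -9
  L_2(t) = t(t - 3) / 18
Then p(t) = -5·L_0(t) - 31·L_1(t) - 111·L_2(t).
Expanding and collecting terms gives p(t) = -3t² + (1/3)t - 5.
Evaluating at t = 2: p(2) = -49/3.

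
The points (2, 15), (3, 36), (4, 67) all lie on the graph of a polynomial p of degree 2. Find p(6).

159

Forward differences of the values at s = 2, 3, 4:
  p  : 15  36  67
  Δ  : 21  31
  Δ^2: 10
The second differences are constant, confirming degree 2.
Interpolating (Newton forward form) and evaluating at s = 6 gives p(6) = 159.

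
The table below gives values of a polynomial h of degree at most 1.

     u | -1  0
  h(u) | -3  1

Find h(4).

Write h(u) = au + b. Substituting each data point gives a linear system:
  -a + b = -3
  b = 1
Solving the system yields a = 4, b = 1.
So h(u) = 4u + 1.
Then h(4) = 17.

17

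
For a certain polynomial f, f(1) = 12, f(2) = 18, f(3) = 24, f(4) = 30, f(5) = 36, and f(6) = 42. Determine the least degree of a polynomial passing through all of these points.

Forward differences of the values at n = 1, 2, 3, 4, 5, 6:
  f  : 12  18  24  30  36  42
  Δ  : 6  6  6  6  6
  Δ^2: 0  0  0  0
  Δ^3: 0  0  0
  Δ^4: 0  0
  Δ^5: 0
The first differences are constant (6) and nonzero, while all higher differences vanish, so the minimal degree is 1.

1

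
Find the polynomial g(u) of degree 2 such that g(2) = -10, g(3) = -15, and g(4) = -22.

g(u) = -u^2 - 6

Write g(u) = au^2 + bu + c. Substituting each data point gives a linear system:
  4a + 2b + c = -10
  9a + 3b + c = -15
  16a + 4b + c = -22
Solving the system yields a = -1, b = 0, c = -6.
So g(u) = -u² - 6.
Check: g(4) = -22. ✓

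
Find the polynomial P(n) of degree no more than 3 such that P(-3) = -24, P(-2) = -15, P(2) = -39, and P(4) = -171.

P(n) = -n^3 - 6n^2 - 2n - 3

Write P(n) = an^3 + bn^2 + cn + d. Substituting each data point gives a linear system:
  -27a + 9b - 3c + d = -24
  -8a + 4b - 2c + d = -15
  8a + 4b + 2c + d = -39
  64a + 16b + 4c + d = -171
Solving the system yields a = -1, b = -6, c = -2, d = -3.
So P(n) = -n^3 - 6n^2 - 2n - 3.
Check: P(-3) = -24. ✓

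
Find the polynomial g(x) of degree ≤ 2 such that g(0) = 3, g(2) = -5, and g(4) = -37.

g(x) = -3x^2 + 2x + 3

Using the Lagrange interpolation formula with nodes 0, 2, 4:
  L_0(x) = (x - 2)(x - 4) / 8
  L_1(x) = x(x - 4) / -4
  L_2(x) = x(x - 2) / 8
Then g(x) = 3·L_0(x) - 5·L_1(x) - 37·L_2(x).
Expanding and collecting terms gives g(x) = -3x² + 2x + 3.
Check: g(0) = 3. ✓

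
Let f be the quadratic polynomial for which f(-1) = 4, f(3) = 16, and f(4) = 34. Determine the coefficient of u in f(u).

Write f(u) = au^2 + bu + c. Substituting each data point gives a linear system:
  a - b + c = 4
  9a + 3b + c = 16
  16a + 4b + c = 34
Solving the system yields a = 3, b = -3, c = -2.
So f(u) = 3u² - 3u - 2.
The coefficient of u is -3.

-3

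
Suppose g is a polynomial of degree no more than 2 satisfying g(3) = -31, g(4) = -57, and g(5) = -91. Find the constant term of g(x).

-1

Write g(x) = ax^2 + bx + c. Substituting each data point gives a linear system:
  9a + 3b + c = -31
  16a + 4b + c = -57
  25a + 5b + c = -91
Solving the system yields a = -4, b = 2, c = -1.
So g(x) = -4x^2 + 2x - 1.
The constant term is -1.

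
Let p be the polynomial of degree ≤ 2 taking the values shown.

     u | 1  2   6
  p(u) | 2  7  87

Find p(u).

Using the Lagrange interpolation formula with nodes 1, 2, 6:
  L_0(u) = (u - 2)(u - 6) / 5
  L_1(u) = (u - 1)(u - 6) / -4
  L_2(u) = (u - 1)(u - 2) / 20
Then p(u) = 2·L_0(u) + 7·L_1(u) + 87·L_2(u).
Expanding and collecting terms gives p(u) = 3u^2 - 4u + 3.
Check: p(2) = 7. ✓

p(u) = 3u^2 - 4u + 3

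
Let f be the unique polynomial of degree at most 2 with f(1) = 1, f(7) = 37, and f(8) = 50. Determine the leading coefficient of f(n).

1

Write f(n) = an^2 + bn + c. Substituting each data point gives a linear system:
  a + b + c = 1
  49a + 7b + c = 37
  64a + 8b + c = 50
Solving the system yields a = 1, b = -2, c = 2.
So f(n) = n^2 - 2n + 2.
The leading coefficient is 1.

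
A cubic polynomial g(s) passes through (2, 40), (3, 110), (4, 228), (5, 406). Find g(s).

g(s) = 2s^3 + 6s^2 + 2s - 4

Write g(s) = as^3 + bs^2 + cs + d. Substituting each data point gives a linear system:
  8a + 4b + 2c + d = 40
  27a + 9b + 3c + d = 110
  64a + 16b + 4c + d = 228
  125a + 25b + 5c + d = 406
Solving the system yields a = 2, b = 6, c = 2, d = -4.
So g(s) = 2s^3 + 6s^2 + 2s - 4.
Check: g(2) = 40. ✓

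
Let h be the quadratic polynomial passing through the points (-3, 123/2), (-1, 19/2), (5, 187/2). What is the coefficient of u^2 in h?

5

Write h(u) = au^2 + bu + c. Substituting each data point gives a linear system:
  9a - 3b + c = 123/2
  a - b + c = 19/2
  25a + 5b + c = 187/2
Solving the system yields a = 5, b = -6, c = -3/2.
So h(u) = 5u² - 6u - 3/2.
The leading coefficient is 5.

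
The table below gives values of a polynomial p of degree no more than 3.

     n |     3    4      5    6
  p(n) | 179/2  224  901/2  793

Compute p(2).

23

Using the Lagrange interpolation formula with nodes 3, 4, 5, 6:
  L_0(n) = (n - 4)(n - 5)(n - 6) / -6
  L_1(n) = (n - 3)(n - 5)(n - 6) / 2
  L_2(n) = (n - 3)(n - 4)(n - 6) / -2
  L_3(n) = (n - 3)(n - 4)(n - 5) / 6
Then p(n) = 179/2·L_0(n) + 224·L_1(n) + 901/2·L_2(n) + 793·L_3(n).
Expanding and collecting terms gives p(n) = 4n^3 - 2n^2 + (1/2)n - 2.
Evaluating at n = 2: p(2) = 23.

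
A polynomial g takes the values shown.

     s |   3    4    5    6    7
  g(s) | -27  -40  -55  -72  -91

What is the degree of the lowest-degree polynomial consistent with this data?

2

Forward differences of the values at s = 3, 4, 5, 6, 7:
  g  : -27  -40  -55  -72  -91
  Δ  : -13  -15  -17  -19
  Δ^2: -2  -2  -2
  Δ^3: 0  0
  Δ^4: 0
The second differences are constant (-2) and nonzero, while all higher differences vanish, so the minimal degree is 2.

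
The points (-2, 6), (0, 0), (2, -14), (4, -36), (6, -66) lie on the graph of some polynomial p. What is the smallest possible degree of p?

Forward differences of the values at s = -2, 0, 2, 4, 6:
  p  : 6  0  -14  -36  -66
  Δ  : -6  -14  -22  -30
  Δ^2: -8  -8  -8
  Δ^3: 0  0
  Δ^4: 0
The second differences are constant (-8) and nonzero, while all higher differences vanish, so the minimal degree is 2.

2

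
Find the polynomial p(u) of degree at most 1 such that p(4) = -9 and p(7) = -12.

Write p(u) = au + b. Substituting each data point gives a linear system:
  4a + b = -9
  7a + b = -12
Solving the system yields a = -1, b = -5.
So p(u) = -u - 5.
Check: p(7) = -12. ✓

p(u) = -u - 5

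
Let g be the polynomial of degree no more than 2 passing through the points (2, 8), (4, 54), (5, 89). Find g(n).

Write g(n) = an^2 + bn + c. Substituting each data point gives a linear system:
  4a + 2b + c = 8
  16a + 4b + c = 54
  25a + 5b + c = 89
Solving the system yields a = 4, b = -1, c = -6.
So g(n) = 4n² - n - 6.
Check: g(4) = 54. ✓

g(n) = 4n^2 - n - 6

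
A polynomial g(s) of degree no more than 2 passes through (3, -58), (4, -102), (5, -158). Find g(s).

Using the Lagrange interpolation formula with nodes 3, 4, 5:
  L_0(s) = (s - 4)(s - 5) / 2
  L_1(s) = (s - 3)(s - 5) / -1
  L_2(s) = (s - 3)(s - 4) / 2
Then g(s) = -58·L_0(s) - 102·L_1(s) - 158·L_2(s).
Expanding and collecting terms gives g(s) = -6s² - 2s + 2.
Check: g(3) = -58. ✓

g(s) = -6s^2 - 2s + 2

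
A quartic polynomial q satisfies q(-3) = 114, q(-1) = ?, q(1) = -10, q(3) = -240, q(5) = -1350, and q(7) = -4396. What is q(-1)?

The 5 known points determine the degree-4 polynomial uniquely.
Write q(t) = at^4 + bt^3 + ct^2 + dt + e. Substituting each data point gives a linear system:
  81a - 27b + 9c - 3d + e = 114
  a + b + c + d + e = -10
  81a + 27b + 9c + 3d + e = -240
  625a + 125b + 25c + 5d + e = -1350
  2401a + 343b + 49c + 7d + e = -4396
Solving the system yields a = -1, b = -6, c = 2, d = -5, e = 0.
So q(t) = -t^4 - 6t^3 + 2t^2 - 5t.
Then q(-1) = 12.

12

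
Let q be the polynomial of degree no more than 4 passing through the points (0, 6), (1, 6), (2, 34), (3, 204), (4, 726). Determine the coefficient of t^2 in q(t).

1

Write q(t) = at^4 + bt^3 + ct^2 + dt + e. Substituting each data point gives a linear system:
  e = 6
  a + b + c + d + e = 6
  16a + 8b + 4c + 2d + e = 34
  81a + 27b + 9c + 3d + e = 204
  256a + 64b + 16c + 4d + e = 726
Solving the system yields a = 4, b = -5, c = 1, d = 0, e = 6.
So q(t) = 4t^4 - 5t^3 + t^2 + 6.
The coefficient of t^2 is 1.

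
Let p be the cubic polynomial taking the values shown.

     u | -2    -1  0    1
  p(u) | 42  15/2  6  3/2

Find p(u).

Write p(u) = au^3 + bu^2 + cu + d. Substituting each data point gives a linear system:
  -8a + 4b - 2c + d = 42
  -a + b - c + d = 15/2
  d = 6
  a + b + c + d = 3/2
Solving the system yields a = -6, b = -3/2, c = 3, d = 6.
So p(u) = -6u^3 - (3/2)u^2 + 3u + 6.
Check: p(-2) = 42. ✓

p(u) = -6u^3 - (3/2)u^2 + 3u + 6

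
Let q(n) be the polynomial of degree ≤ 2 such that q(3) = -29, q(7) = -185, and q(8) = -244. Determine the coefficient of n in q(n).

Write q(n) = an^2 + bn + c. Substituting each data point gives a linear system:
  9a + 3b + c = -29
  49a + 7b + c = -185
  64a + 8b + c = -244
Solving the system yields a = -4, b = 1, c = 4.
So q(n) = -4n² + n + 4.
The coefficient of n is 1.

1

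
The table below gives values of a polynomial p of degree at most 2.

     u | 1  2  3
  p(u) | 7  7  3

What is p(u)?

Using the Lagrange interpolation formula with nodes 1, 2, 3:
  L_0(u) = (u - 2)(u - 3) / 2
  L_1(u) = (u - 1)(u - 3) / -1
  L_2(u) = (u - 1)(u - 2) / 2
Then p(u) = 7·L_0(u) + 7·L_1(u) + 3·L_2(u).
Expanding and collecting terms gives p(u) = -2u^2 + 6u + 3.
Check: p(1) = 7. ✓

p(u) = -2u^2 + 6u + 3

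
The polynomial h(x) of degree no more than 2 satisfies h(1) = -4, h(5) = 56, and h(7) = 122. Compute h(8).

164

Write h(x) = ax^2 + bx + c. Substituting each data point gives a linear system:
  a + b + c = -4
  25a + 5b + c = 56
  49a + 7b + c = 122
Solving the system yields a = 3, b = -3, c = -4.
So h(x) = 3x² - 3x - 4.
Then h(8) = 164.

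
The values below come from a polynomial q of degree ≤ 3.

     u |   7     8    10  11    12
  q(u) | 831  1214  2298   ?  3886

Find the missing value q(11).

3023

The 4 known points determine the degree-3 polynomial uniquely.
Write q(u) = au^3 + bu^2 + cu + d. Substituting each data point gives a linear system:
  343a + 49b + 7c + d = 831
  512a + 64b + 8c + d = 1214
  1000a + 100b + 10c + d = 2298
  1728a + 144b + 12c + d = 3886
Solving the system yields a = 2, b = 3, c = 0, d = -2.
So q(u) = 2u^3 + 3u^2 - 2.
Then q(11) = 3023.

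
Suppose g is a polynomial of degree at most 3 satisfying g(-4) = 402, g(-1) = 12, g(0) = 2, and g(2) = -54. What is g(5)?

Write g(t) = at^3 + bt^2 + ct + d. Substituting each data point gives a linear system:
  -64a + 16b - 4c + d = 402
  -a + b - c + d = 12
  d = 2
  8a + 4b + 2c + d = -54
Solving the system yields a = -6, b = 0, c = -4, d = 2.
So g(t) = -6t^3 - 4t + 2.
Then g(5) = -768.

-768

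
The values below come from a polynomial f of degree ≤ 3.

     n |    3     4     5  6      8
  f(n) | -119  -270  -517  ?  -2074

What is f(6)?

The 4 known points determine the degree-3 polynomial uniquely.
Write f(n) = an^3 + bn^2 + cn + d. Substituting each data point gives a linear system:
  27a + 9b + 3c + d = -119
  64a + 16b + 4c + d = -270
  125a + 25b + 5c + d = -517
  512a + 64b + 8c + d = -2074
Solving the system yields a = -4, b = 0, c = -3, d = -2.
So f(n) = -4n^3 - 3n - 2.
Then f(6) = -884.

-884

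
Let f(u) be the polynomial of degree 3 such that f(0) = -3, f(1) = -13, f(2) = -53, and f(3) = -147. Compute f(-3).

Write f(u) = au^3 + bu^2 + cu + d. Substituting each data point gives a linear system:
  d = -3
  a + b + c + d = -13
  8a + 4b + 2c + d = -53
  27a + 9b + 3c + d = -147
Solving the system yields a = -4, b = -3, c = -3, d = -3.
So f(u) = -4u³ - 3u² - 3u - 3.
Then f(-3) = 87.

87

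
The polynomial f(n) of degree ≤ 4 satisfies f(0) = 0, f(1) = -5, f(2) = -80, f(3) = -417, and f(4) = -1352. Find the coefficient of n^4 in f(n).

-6

Write f(n) = an^4 + bn^3 + cn^2 + dn + e. Substituting each data point gives a linear system:
  e = 0
  a + b + c + d + e = -5
  16a + 8b + 4c + 2d + e = -80
  81a + 27b + 9c + 3d + e = -417
  256a + 64b + 16c + 4d + e = -1352
Solving the system yields a = -6, b = 4, c = -5, d = 2, e = 0.
So f(n) = -6n⁴ + 4n³ - 5n² + 2n.
The leading coefficient is -6.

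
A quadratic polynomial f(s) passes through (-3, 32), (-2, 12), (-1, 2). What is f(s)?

Using the Lagrange interpolation formula with nodes -3, -2, -1:
  L_0(s) = (s + 2)(s + 1) / 2
  L_1(s) = (s + 3)(s + 1) / -1
  L_2(s) = (s + 3)(s + 2) / 2
Then f(s) = 32·L_0(s) + 12·L_1(s) + 2·L_2(s).
Expanding and collecting terms gives f(s) = 5s^2 + 5s + 2.
Check: f(-3) = 32. ✓

f(s) = 5s^2 + 5s + 2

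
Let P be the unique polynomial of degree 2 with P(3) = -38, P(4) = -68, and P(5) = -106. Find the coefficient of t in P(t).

-2

Write P(t) = at^2 + bt + c. Substituting each data point gives a linear system:
  9a + 3b + c = -38
  16a + 4b + c = -68
  25a + 5b + c = -106
Solving the system yields a = -4, b = -2, c = 4.
So P(t) = -4t² - 2t + 4.
The coefficient of t is -2.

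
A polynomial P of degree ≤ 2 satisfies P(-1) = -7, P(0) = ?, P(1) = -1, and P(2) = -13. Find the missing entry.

1

On equispaced nodes a degree-2 polynomial has vanishing third forward difference, so
  - P(-1) + 3·P(0) - 3·P(1) + P(2) = 0.
Substituting the known values and solving for P(0):
  3·P(0) = 3
  P(0) = 1.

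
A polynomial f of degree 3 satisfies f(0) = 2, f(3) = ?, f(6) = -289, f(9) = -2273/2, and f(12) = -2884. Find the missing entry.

The 4 known points determine the degree-3 polynomial uniquely.
Write f(s) = as^3 + bs^2 + cs + d. Substituting each data point gives a linear system:
  d = 2
  216a + 36b + 6c + d = -289
  729a + 81b + 9c + d = -2273/2
  1728a + 144b + 12c + d = -2884
Solving the system yields a = -2, b = 4, c = -1/2, d = 2.
So f(s) = -2s³ + 4s² - (1/2)s + 2.
Then f(3) = -35/2.

-35/2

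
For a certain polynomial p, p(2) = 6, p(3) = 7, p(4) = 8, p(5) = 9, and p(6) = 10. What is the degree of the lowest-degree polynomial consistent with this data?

1

Forward differences of the values at t = 2, 3, 4, 5, 6:
  p  : 6  7  8  9  10
  Δ  : 1  1  1  1
  Δ^2: 0  0  0
  Δ^3: 0  0
  Δ^4: 0
The first differences are constant (1) and nonzero, while all higher differences vanish, so the minimal degree is 1.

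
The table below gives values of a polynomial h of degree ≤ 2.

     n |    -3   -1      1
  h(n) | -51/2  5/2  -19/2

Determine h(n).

h(n) = -5n^2 - 6n + 3/2

Write h(n) = an^2 + bn + c. Substituting each data point gives a linear system:
  9a - 3b + c = -51/2
  a - b + c = 5/2
  a + b + c = -19/2
Solving the system yields a = -5, b = -6, c = 3/2.
So h(n) = -5n^2 - 6n + 3/2.
Check: h(1) = -19/2. ✓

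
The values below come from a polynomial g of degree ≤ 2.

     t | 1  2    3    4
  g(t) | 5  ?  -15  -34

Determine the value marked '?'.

On equispaced nodes a degree-2 polynomial has vanishing third forward difference, so
  - g(1) + 3·g(2) - 3·g(3) + g(4) = 0.
Substituting the known values and solving for g(2):
  3·g(2) = -6
  g(2) = -2.

-2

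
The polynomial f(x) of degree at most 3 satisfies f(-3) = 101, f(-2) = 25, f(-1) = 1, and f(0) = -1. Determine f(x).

Write f(x) = ax^3 + bx^2 + cx + d. Substituting each data point gives a linear system:
  -27a + 9b - 3c + d = 101
  -8a + 4b - 2c + d = 25
  -a + b - c + d = 1
  d = -1
Solving the system yields a = -5, b = -4, c = -1, d = -1.
So f(x) = -5x³ - 4x² - x - 1.
Check: f(-3) = 101. ✓

f(x) = -5x^3 - 4x^2 - x - 1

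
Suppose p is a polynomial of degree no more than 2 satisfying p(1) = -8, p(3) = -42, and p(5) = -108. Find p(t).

Write p(t) = at^2 + bt + c. Substituting each data point gives a linear system:
  a + b + c = -8
  9a + 3b + c = -42
  25a + 5b + c = -108
Solving the system yields a = -4, b = -1, c = -3.
So p(t) = -4t^2 - t - 3.
Check: p(3) = -42. ✓

p(t) = -4t^2 - t - 3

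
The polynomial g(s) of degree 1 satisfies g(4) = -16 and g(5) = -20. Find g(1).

Write g(s) = as + b. Substituting each data point gives a linear system:
  4a + b = -16
  5a + b = -20
Solving the system yields a = -4, b = 0.
So g(s) = -4s.
Then g(1) = -4.

-4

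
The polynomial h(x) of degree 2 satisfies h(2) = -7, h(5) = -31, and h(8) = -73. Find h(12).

Using the Lagrange interpolation formula with nodes 2, 5, 8:
  L_0(x) = (x - 5)(x - 8) / 18
  L_1(x) = (x - 2)(x - 8) / -9
  L_2(x) = (x - 2)(x - 5) / 18
Then h(x) = -7·L_0(x) - 31·L_1(x) - 73·L_2(x).
Expanding and collecting terms gives h(x) = -x^2 - x - 1.
Evaluating at x = 12: h(12) = -157.

-157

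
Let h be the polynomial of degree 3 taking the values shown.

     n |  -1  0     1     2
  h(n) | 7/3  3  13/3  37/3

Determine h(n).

h(n) = n^3 + (1/3)n^2 + 3

Using the Lagrange interpolation formula with nodes -1, 0, 1, 2:
  L_0(n) = n(n - 1)(n - 2) / -6
  L_1(n) = (n + 1)(n - 1)(n - 2) / 2
  L_2(n) = (n + 1)n(n - 2) / -2
  L_3(n) = (n + 1)n(n - 1) / 6
Then h(n) = 7/3·L_0(n) + 3·L_1(n) + 13/3·L_2(n) + 37/3·L_3(n).
Expanding and collecting terms gives h(n) = n^3 + (1/3)n^2 + 3.
Check: h(0) = 3. ✓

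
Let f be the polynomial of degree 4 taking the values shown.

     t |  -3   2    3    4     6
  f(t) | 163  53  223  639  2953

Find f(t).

f(t) = 2t^4 + t^3 + 4t^2 + t - 5

Write f(t) = at^4 + bt^3 + ct^2 + dt + e. Substituting each data point gives a linear system:
  81a - 27b + 9c - 3d + e = 163
  16a + 8b + 4c + 2d + e = 53
  81a + 27b + 9c + 3d + e = 223
  256a + 64b + 16c + 4d + e = 639
  1296a + 216b + 36c + 6d + e = 2953
Solving the system yields a = 2, b = 1, c = 4, d = 1, e = -5.
So f(t) = 2t^4 + t^3 + 4t^2 + t - 5.
Check: f(6) = 2953. ✓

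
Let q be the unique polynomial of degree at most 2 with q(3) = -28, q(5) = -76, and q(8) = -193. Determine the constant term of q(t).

-1

Write q(t) = at^2 + bt + c. Substituting each data point gives a linear system:
  9a + 3b + c = -28
  25a + 5b + c = -76
  64a + 8b + c = -193
Solving the system yields a = -3, b = 0, c = -1.
So q(t) = -3t² - 1.
The constant term is -1.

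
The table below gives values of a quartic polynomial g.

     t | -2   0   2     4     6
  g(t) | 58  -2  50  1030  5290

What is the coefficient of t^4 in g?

4

Write g(t) = at^4 + bt^3 + ct^2 + dt + e. Substituting each data point gives a linear system:
  16a - 8b + 4c - 2d + e = 58
  e = -2
  16a + 8b + 4c + 2d + e = 50
  256a + 64b + 16c + 4d + e = 1030
  1296a + 216b + 36c + 6d + e = 5290
Solving the system yields a = 4, b = 1, c = -2, d = -6, e = -2.
So g(t) = 4t⁴ + t³ - 2t² - 6t - 2.
The leading coefficient is 4.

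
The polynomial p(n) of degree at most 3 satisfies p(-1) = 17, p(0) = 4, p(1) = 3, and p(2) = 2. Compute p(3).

Write p(n) = an^3 + bn^2 + cn + d. Substituting each data point gives a linear system:
  -a + b - c + d = 17
  d = 4
  a + b + c + d = 3
  8a + 4b + 2c + d = 2
Solving the system yields a = -2, b = 6, c = -5, d = 4.
So p(n) = -2n³ + 6n² - 5n + 4.
Then p(3) = -11.

-11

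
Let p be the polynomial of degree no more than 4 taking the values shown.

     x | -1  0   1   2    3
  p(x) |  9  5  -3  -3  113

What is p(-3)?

437

Using the Lagrange interpolation formula with nodes -1, 0, 1, 2, 3:
  L_0(x) = x(x - 1)(x - 2)(x - 3) / 24
  L_1(x) = (x + 1)(x - 1)(x - 2)(x - 3) / -6
  L_2(x) = (x + 1)x(x - 2)(x - 3) / 4
  L_3(x) = (x + 1)x(x - 1)(x - 3) / -6
  L_4(x) = (x + 1)x(x - 1)(x - 2) / 24
Then p(x) = 9·L_0(x) + 5·L_1(x) - 3·L_2(x) - 3·L_3(x) + 113·L_4(x).
Expanding and collecting terms gives p(x) = 4x^4 - 6x^3 - 6x^2 + 5.
Evaluating at x = -3: p(-3) = 437.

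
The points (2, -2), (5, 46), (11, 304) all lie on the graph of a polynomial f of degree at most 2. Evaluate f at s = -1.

Using the Lagrange interpolation formula with nodes 2, 5, 11:
  L_0(s) = (s - 5)(s - 11) / 27
  L_1(s) = (s - 2)(s - 11) / -18
  L_2(s) = (s - 2)(s - 5) / 54
Then f(s) = -2·L_0(s) + 46·L_1(s) + 304·L_2(s).
Expanding and collecting terms gives f(s) = 3s^2 - 5s - 4.
Evaluating at s = -1: f(-1) = 4.

4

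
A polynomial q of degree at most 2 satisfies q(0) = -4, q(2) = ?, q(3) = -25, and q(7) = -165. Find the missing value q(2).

The 3 known points determine the degree-2 polynomial uniquely.
Write q(t) = at^2 + bt + c. Substituting each data point gives a linear system:
  c = -4
  9a + 3b + c = -25
  49a + 7b + c = -165
Solving the system yields a = -4, b = 5, c = -4.
So q(t) = -4t^2 + 5t - 4.
Then q(2) = -10.

-10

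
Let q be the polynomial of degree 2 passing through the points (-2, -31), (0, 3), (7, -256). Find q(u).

Write q(u) = au^2 + bu + c. Substituting each data point gives a linear system:
  4a - 2b + c = -31
  c = 3
  49a + 7b + c = -256
Solving the system yields a = -6, b = 5, c = 3.
So q(u) = -6u² + 5u + 3.
Check: q(0) = 3. ✓

q(u) = -6u^2 + 5u + 3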